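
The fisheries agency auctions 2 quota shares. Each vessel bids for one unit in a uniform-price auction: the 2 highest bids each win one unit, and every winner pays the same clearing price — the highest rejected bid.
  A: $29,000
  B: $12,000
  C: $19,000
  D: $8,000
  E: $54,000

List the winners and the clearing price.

Ordering the bids: 54,000 (E), 29,000 (A), 19,000 (C), 12,000 (B), …
The 2 highest are E, A.
First losing bid is C's $19,000, which sets the uniform price.

E, A; each pays $19,000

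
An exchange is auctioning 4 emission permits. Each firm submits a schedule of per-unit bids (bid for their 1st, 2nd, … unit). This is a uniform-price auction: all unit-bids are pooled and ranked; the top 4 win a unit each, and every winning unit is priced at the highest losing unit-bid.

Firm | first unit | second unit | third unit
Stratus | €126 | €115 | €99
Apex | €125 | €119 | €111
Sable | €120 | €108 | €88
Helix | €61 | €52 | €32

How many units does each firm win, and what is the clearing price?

Apex 2, Sable 1, Stratus 1; clearing price €115

All unit-bids, highest first — top 4: 126 (Stratus-1), 125 (Apex-1), 120 (Sable-1), 119 (Apex-2)
The (k+1)-th unit-bid is €115.
Allocation: Apex 2, Sable 1, Stratus 1.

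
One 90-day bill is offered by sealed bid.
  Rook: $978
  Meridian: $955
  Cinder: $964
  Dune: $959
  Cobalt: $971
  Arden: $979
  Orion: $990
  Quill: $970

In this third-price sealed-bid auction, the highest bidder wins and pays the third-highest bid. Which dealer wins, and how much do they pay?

Orion pays $978

Sorting bids: 990 (Orion) > 979 (Arden) > 978 (Rook) > 971 (Cobalt) > 970 (Quill) > 964 (Cinder) > …
Orion is highest; pays the third-highest bid, $978.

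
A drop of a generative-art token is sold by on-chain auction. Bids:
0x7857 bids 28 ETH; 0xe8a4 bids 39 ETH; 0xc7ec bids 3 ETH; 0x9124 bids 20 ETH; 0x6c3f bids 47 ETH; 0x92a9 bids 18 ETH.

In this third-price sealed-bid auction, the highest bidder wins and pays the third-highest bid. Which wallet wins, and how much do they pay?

Third-price sealed-bid auction: the highest bidder wins and pays the third-highest bid.
Bids in order: 47 (0x6c3f) > 39 (0xe8a4) > 28 (0x7857) > 20 (0x9124) > 18 (0x92a9) > 3 (0xc7ec)
0x6c3f wins; payment is bid #3 in the ranking = 28 ETH.

0x6c3f pays 28 ETH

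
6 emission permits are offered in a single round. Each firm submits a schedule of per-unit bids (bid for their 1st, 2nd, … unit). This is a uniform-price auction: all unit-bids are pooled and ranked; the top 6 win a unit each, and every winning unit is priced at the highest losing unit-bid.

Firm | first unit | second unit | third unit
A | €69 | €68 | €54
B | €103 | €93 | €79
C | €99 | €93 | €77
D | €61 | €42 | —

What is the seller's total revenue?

Total revenue: €414

All unit-bids, highest first — top 6: 103 (B-1), 99 (C-1), 93 (B-2), 93 (C-2), 79 (B-3), 77 (C-3)
The (k+1)-th unit-bid is €69.
Allocation: B 3, C 3. Every unit priced at €69.
Revenue = 6 × 69 = €414.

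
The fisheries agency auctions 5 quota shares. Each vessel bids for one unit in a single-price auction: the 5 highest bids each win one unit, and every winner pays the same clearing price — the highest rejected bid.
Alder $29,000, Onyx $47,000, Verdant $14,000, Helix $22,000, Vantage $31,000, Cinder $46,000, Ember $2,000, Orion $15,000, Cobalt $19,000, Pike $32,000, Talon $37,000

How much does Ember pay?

Ember pays $0

Bids ranked high→low: 47,000 (Onyx), 46,000 (Cinder), 37,000 (Talon), 32,000 (Pike), 31,000 (Vantage), 29,000 (Alder), 22,000 (Helix), …
Top 5: Onyx, Cinder, Talon, Pike, Vantage.
Highest unsuccessful bid: $29,000 → clearing price.
Ember does not win → pays $0.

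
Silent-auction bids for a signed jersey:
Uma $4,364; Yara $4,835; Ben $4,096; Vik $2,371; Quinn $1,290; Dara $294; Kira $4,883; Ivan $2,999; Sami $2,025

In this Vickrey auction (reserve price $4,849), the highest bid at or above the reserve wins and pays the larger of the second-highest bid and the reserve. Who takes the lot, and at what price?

Kira pays $4,849

Rule: the highest bid at or above the reserve wins and pays the larger of the second-highest bid and the reserve.
Bids ranked: 4,883 (Kira) > 4,835 (Yara) > 4,364 (Uma) > 4,096 (Ben) > 2,999 (Ivan) > 2,371 (Vik) > …
Highest eligible bid: Kira at $4,883.
Second-highest bid $4,835 is below the reserve $4,849, so the reserve binds → payment $4,849.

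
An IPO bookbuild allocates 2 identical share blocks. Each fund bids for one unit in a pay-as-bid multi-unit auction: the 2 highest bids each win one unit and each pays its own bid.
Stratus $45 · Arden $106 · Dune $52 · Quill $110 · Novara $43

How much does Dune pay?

Sorting: 110 (Quill), 106 (Arden), 52 (Dune), 45 (Stratus), …
Winners (2 units): Quill, Arden.
Dune does not win → $0.

Dune pays $0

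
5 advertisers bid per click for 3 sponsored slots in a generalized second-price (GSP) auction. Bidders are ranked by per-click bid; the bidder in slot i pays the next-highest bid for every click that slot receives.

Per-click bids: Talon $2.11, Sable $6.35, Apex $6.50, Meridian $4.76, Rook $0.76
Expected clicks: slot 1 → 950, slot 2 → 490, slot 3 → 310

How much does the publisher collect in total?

Per-click bids in order: $6.50 (Apex) > $6.35 (Sable) > $4.76 (Meridian) > $2.11 (Talon) > …
Slot 1: Apex pays $6.35 × 950 = $6032.50
Slot 2: Sable pays $4.76 × 490 = $2332.40
Slot 3: Meridian pays $2.11 × 310 = $654.10
Total = $9019.00

Total revenue: $9019.00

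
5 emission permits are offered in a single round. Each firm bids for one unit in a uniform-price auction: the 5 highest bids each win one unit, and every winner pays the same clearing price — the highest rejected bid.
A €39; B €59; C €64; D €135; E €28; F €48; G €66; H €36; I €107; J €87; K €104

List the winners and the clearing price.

Sorting: 135 (D), 107 (I), 104 (K), 87 (J), 66 (G), 64 (C), 59 (B), …
Winners (5 units): D, I, K, J, G.
Highest unsuccessful bid: €64 → clearing price.

D, I, K, J, G; each pays €64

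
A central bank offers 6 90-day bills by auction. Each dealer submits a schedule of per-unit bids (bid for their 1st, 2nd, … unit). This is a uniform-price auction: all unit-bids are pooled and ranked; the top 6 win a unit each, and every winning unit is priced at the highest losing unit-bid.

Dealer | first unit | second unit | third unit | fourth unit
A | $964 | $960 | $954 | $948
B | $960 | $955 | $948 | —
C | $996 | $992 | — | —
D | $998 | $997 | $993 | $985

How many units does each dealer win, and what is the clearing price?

C 2, D 4; clearing price $964

All unit-bids, highest first — top 6: 998 (D-1), 997 (D-2), 996 (C-1), 993 (D-3), 992 (C-2), 985 (D-4)
Highest rejected unit-bid = $964.
Allocation: C 2, D 4.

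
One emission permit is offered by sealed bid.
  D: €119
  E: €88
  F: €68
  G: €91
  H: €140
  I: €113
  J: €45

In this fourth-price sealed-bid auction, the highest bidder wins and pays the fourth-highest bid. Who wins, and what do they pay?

H pays €91

Sorting bids: 140 (H) > 119 (D) > 113 (I) > 91 (G) > 88 (E) > 68 (F) > …
H is highest; pays the fourth-highest bid, €91.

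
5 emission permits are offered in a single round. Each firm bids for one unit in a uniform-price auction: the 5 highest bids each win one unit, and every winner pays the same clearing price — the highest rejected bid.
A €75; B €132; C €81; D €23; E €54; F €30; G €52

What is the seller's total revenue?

Bids ranked high→low: 132 (B), 81 (C), 75 (A), 54 (E), 52 (G), 30 (F), 23 (D)
The 5 highest are B, C, A, E, G.
Highest unsuccessful bid: €30 → clearing price.
Total revenue = 5 × €30 = €150.

Total revenue: €150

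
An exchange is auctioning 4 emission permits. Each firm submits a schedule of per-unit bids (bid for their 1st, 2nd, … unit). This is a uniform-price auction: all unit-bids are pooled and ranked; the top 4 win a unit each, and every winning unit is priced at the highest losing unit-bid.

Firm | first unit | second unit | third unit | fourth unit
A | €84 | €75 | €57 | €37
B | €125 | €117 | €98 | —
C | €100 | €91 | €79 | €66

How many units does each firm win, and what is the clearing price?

B 3, C 1; clearing price €91

Pooled unit-bids ranked (top 4): 125 (B-1), 117 (B-2), 100 (C-1), 98 (B-3)
Highest rejected unit-bid = €91.
Allocation: B 3, C 1.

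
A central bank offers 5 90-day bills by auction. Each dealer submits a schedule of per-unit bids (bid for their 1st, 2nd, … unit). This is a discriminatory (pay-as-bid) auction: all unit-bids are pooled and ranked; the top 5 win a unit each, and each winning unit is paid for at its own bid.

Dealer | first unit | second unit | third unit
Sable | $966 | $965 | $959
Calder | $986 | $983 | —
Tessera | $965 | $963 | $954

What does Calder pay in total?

Merging the schedules and taking the best 5: 986 (Calder-1), 983 (Calder-2), 966 (Sable-1), 965 (Sable-2), 965 (Tessera-1)
Next rejected bid: $963 (not a price — pay-as-bid).
Calder's winning unit-bids: 986 + 983 = $1,969.

Calder pays $1,969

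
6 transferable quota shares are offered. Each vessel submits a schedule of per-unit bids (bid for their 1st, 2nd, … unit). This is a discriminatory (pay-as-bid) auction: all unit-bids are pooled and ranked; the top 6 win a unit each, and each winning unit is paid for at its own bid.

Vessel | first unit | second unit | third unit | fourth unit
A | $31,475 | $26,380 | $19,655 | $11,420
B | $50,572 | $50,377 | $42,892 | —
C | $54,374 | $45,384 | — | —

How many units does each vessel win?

Pooled unit-bids ranked (top 6): 54,374 (C-1), 50,572 (B-1), 50,377 (B-2), 45,384 (C-2), 42,892 (B-3), 31,475 (A-1)
Next rejected bid: $26,380 (not a price — pay-as-bid).
Allocation: A 1, B 3, C 2.

A 1, B 3, C 2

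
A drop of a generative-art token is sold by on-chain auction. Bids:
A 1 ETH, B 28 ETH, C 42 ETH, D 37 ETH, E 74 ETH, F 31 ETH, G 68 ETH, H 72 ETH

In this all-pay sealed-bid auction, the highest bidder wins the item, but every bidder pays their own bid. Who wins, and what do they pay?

E pays 74 ETH

Bids ranked: 74 (E) > 72 (H) > 68 (G) > 42 (C) > 37 (D) > 31 (F) > …
E is highest and takes the item; every bidder forfeits their bid.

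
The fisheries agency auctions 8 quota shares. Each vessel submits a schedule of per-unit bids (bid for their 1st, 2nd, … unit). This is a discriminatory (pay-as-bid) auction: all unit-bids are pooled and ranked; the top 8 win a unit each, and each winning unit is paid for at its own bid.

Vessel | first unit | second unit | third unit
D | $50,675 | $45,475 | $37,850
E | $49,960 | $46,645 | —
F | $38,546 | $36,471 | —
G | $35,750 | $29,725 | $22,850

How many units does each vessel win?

D 3, E 2, F 2, G 1

Merging the schedules and taking the best 8: 50,675 (D-1), 49,960 (E-1), 46,645 (E-2), 45,475 (D-2), 38,546 (F-1), 37,850 (D-3), 36,471 (F-2), 35,750 (G-1)
Next rejected bid: $29,725 (not a price — pay-as-bid).
Allocation: D 3, E 2, F 2, G 1.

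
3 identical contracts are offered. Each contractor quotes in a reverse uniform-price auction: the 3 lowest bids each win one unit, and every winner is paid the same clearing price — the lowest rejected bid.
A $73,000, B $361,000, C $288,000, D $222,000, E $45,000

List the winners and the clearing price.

Sorting: 45,000 (E), 73,000 (A), 222,000 (D), 288,000 (C), 361,000 (B)
Winners (3 units): E, A, D.
Lowest unsuccessful bid: $288,000 → clearing price.

E, A, D; each is paid $288,000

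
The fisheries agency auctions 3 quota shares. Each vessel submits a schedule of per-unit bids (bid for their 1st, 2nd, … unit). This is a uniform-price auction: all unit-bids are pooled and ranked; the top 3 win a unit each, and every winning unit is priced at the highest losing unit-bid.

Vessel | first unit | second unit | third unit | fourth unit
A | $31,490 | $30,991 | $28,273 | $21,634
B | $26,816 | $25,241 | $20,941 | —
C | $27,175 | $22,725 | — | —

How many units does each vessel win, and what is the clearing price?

A 3; clearing price $27,175

All unit-bids, highest first — top 3: 31,490 (A-1), 30,991 (A-2), 28,273 (A-3)
Highest rejected unit-bid = $27,175.
Allocation: A 3.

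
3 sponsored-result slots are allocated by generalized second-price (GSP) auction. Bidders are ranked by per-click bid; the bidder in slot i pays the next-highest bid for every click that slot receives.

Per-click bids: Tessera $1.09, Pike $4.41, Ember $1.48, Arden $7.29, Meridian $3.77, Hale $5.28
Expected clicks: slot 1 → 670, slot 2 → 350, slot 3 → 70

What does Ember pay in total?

Ember pays $0.00

Ranked by bid: $7.29 (Arden) > $5.28 (Hale) > $4.41 (Pike) > $3.77 (Meridian) > …
Ember ranks below slot 3 → no slot, pays nothing.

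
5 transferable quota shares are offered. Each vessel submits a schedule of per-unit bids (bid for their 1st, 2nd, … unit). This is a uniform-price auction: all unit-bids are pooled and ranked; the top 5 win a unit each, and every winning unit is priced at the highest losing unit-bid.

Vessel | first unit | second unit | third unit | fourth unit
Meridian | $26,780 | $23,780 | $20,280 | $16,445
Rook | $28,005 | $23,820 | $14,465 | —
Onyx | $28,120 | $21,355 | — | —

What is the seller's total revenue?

All unit-bids, highest first — top 5: 28,120 (Onyx-1), 28,005 (Rook-1), 26,780 (Meridian-1), 23,820 (Rook-2), 23,780 (Meridian-2)
The (k+1)-th unit-bid is $21,355.
Allocation: Meridian 2, Onyx 1, Rook 2. Every unit priced at $21,355.
Revenue = 5 × 21,355 = $106,775.

Total revenue: $106,775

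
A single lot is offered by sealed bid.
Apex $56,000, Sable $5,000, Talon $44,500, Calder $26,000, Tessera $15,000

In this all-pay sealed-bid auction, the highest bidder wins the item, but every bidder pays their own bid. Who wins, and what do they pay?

Apex pays $56,000

Sorting bids: 56,000 (Apex) > 44,500 (Talon) > 26,000 (Calder) > 15,000 (Tessera) > 5,000 (Sable)
Apex wins with the top bid; all bids are sunk regardless.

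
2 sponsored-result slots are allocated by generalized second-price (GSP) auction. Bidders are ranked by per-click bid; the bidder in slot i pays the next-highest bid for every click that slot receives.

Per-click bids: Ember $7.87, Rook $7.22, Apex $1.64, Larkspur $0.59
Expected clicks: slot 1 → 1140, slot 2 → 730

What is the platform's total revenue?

Per-click bids in order: $7.87 (Ember) > $7.22 (Rook) > $1.64 (Apex) > …
Slot 1: Ember pays $7.22 × 1140 = $8230.80
Slot 2: Rook pays $1.64 × 730 = $1197.20
Total = $9428.00

Total revenue: $9428.00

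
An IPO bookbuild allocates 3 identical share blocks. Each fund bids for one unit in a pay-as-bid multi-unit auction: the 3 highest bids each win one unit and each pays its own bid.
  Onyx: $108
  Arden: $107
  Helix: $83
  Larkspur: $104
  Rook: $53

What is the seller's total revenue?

Ordering the bids: 108 (Onyx), 107 (Arden), 104 (Larkspur), 83 (Helix), 53 (Rook)
Top 3: Onyx, Arden, Larkspur.
Total revenue = 108 + 107 + 104 = $319.

Total revenue: $319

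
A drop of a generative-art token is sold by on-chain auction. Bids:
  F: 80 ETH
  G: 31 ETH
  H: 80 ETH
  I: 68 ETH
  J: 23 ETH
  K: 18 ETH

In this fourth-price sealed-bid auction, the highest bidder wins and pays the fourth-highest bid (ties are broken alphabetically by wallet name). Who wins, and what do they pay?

Rule: the highest bidder wins and pays the fourth-highest bid.
Bids ranked: 80 (F) > 80 (H) > 68 (I) > 31 (G) > 23 (J) > 18 (K)
F and H tie at 80 ETH; tie-break gives it to F.
F wins; payment is bid #4 in the ranking = 31 ETH.

F pays 31 ETH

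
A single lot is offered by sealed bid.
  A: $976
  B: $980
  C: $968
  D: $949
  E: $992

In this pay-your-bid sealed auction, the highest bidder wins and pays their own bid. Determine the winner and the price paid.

Sorting bids: 992 (E) > 980 (B) > 976 (A) > 968 (C) > 949 (D)
E has the highest bid and pays exactly that: $992.

E pays $992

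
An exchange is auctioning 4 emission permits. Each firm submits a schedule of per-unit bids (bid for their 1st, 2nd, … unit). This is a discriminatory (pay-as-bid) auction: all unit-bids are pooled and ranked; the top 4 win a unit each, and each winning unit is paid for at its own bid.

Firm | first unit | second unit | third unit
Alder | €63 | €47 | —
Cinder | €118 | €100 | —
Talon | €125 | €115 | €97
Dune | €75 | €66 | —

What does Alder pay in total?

All unit-bids, highest first — top 4: 125 (Talon-1), 118 (Cinder-1), 115 (Talon-2), 100 (Cinder-2)
Next rejected bid: €97 (not a price — pay-as-bid).
Alder wins no units.

Alder pays €0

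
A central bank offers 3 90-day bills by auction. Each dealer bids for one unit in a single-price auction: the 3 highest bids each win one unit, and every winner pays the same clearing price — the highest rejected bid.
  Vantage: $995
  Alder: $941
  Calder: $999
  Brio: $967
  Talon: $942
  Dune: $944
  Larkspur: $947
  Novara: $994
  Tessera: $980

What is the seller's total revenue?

Total revenue: $2,940

Bids ranked high→low: 999 (Calder), 995 (Vantage), 994 (Novara), 980 (Tessera), 967 (Brio), …
Top 3: Calder, Vantage, Novara.
Clearing price = highest rejected bid = $980.
Total revenue = 3 × $980 = $2,940.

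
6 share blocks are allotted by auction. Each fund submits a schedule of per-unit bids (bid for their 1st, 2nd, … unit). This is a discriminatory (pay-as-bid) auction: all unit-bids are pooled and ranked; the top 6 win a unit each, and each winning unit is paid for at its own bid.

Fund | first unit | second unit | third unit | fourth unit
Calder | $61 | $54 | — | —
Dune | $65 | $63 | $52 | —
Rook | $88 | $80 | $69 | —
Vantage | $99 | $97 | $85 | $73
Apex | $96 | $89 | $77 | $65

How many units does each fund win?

Apex 2, Rook 1, Vantage 3

Merging the schedules and taking the best 6: 99 (Vantage-1), 97 (Vantage-2), 96 (Apex-1), 89 (Apex-2), 88 (Rook-1), 85 (Vantage-3)
Next rejected bid: $80 (not a price — pay-as-bid).
Allocation: Apex 2, Rook 1, Vantage 3.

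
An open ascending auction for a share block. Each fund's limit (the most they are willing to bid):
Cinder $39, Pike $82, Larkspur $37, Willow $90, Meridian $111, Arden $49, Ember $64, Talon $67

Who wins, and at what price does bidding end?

Meridian wins at $90

Ascending (English) auction: the price rises until one bidder remains; the winner pays the price at which the last rival dropped out.
Limits ranked: 111 (Meridian) > 90 (Willow) > 82 (Pike) > 67 (Talon) > 64 (Ember) > 49 (Arden) > …
Willow is the last rival to drop out, at $90; Meridian remains and wins at that price.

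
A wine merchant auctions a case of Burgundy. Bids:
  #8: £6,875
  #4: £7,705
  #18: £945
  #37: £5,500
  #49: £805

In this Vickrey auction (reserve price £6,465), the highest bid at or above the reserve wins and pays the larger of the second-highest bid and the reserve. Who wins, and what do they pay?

#4 pays £6,875

Vickrey auction (reserve price £6,465): the highest bid at or above the reserve wins and pays the larger of the second-highest bid and the reserve.
Bids ranked: 7,705 (#4) > 6,875 (#8) > 5,500 (#37) > 945 (#18) > 805 (#49)
#4 has the top bid at or above the reserve (£7,705).
Second-highest bid £6,875 exceeds the reserve £6,465 → payment £6,875.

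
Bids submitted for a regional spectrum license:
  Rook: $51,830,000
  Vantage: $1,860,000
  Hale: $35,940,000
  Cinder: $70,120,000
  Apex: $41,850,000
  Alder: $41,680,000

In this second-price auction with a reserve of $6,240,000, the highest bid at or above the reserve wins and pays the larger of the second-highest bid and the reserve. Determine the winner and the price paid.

Sorting bids: 70,120,000 (Cinder) > 51,830,000 (Rook) > 41,850,000 (Apex) > 41,680,000 (Alder) > 35,940,000 (Hale) > 1,860,000 (Vantage)
Cinder has the top bid at or above the reserve ($70,120,000).
Second-highest bid $51,830,000 exceeds the reserve $6,240,000 → payment $51,830,000.

Cinder pays $51,830,000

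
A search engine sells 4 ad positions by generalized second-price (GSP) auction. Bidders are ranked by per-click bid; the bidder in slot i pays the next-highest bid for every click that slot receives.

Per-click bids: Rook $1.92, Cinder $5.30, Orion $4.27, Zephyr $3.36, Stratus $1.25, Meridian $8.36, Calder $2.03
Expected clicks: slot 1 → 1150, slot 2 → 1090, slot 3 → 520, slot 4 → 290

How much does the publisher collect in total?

Total revenue: $13085.20

Per-click bids in order: $8.36 (Meridian) > $5.30 (Cinder) > $4.27 (Orion) > $3.36 (Zephyr) > $2.03 (Calder) > …
Slot 1: Meridian pays $5.30 × 1150 = $6095.00
Slot 2: Cinder pays $4.27 × 1090 = $4654.30
Slot 3: Orion pays $3.36 × 520 = $1747.20
Slot 4: Zephyr pays $2.03 × 290 = $588.70
Total = $13085.20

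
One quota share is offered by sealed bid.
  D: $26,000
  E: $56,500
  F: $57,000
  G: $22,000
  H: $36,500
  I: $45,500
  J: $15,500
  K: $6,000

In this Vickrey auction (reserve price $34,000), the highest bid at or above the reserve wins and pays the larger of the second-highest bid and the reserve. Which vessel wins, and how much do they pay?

F pays $56,500

Bids in order: 57,000 (F) > 56,500 (E) > 45,500 (I) > 36,500 (H) > 26,000 (D) > 22,000 (G) > …
Highest eligible bid: F at $57,000.
max(second-highest $56,500, reserve $34,000) = $56,500; the reserve does not bind.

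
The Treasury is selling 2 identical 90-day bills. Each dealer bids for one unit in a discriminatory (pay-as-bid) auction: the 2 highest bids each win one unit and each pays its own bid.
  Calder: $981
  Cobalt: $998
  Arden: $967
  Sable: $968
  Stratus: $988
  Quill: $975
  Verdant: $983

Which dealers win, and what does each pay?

Sorting: 998 (Cobalt), 988 (Stratus), 983 (Verdant), 981 (Calder), …
Top 2: Cobalt, Stratus.
Each winner pays its own bid: Cobalt $998, Stratus $988.

Cobalt $998, Stratus $988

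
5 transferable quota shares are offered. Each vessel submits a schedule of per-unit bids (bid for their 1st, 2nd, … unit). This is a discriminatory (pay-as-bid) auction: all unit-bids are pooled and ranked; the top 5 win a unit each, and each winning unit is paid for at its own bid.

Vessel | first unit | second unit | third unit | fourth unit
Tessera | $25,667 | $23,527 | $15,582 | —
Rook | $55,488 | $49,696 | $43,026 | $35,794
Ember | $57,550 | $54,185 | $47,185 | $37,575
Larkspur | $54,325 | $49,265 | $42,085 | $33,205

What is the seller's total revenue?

Total revenue: $271,244

All unit-bids, highest first — top 5: 57,550 (Ember-1), 55,488 (Rook-1), 54,325 (Larkspur-1), 54,185 (Ember-2), 49,696 (Rook-2)
Next rejected bid: $49,265 (not a price — pay-as-bid).
Each winning unit pays its own bid.
Revenue = 57,550 + 55,488 + 54,325 + 54,185 + 49,696 = $271,244.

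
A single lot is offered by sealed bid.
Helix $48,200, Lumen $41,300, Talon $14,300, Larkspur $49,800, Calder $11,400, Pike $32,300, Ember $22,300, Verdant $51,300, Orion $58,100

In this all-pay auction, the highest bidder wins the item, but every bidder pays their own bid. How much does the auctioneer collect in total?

Total revenue: $329,000

Rule: the highest bidder wins the item, but every bidder pays their own bid.
Bids in order: 58,100 (Orion) > 51,300 (Verdant) > 49,800 (Larkspur) > 48,200 (Helix) > 41,300 (Lumen) > 32,300 (Pike) > …
Orion wins with the top bid; all bids are sunk regardless.
Every bidder forfeits their bid regardless of winning.
Revenue = 48,200 + 41,300 + 14,300 + 49,800 + 11,400 + 32,300 + 22,300 + 51,300 + 58,100 = $329,000.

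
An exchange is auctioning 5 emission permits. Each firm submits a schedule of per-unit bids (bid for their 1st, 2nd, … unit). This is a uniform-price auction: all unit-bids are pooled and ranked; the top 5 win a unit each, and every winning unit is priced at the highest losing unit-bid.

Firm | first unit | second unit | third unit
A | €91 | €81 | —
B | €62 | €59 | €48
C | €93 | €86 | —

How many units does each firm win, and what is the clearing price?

All unit-bids, highest first — top 5: 93 (C-1), 91 (A-1), 86 (C-2), 81 (A-2), 62 (B-1)
The (k+1)-th unit-bid is €59.
Allocation: A 2, B 1, C 2.

A 2, B 1, C 2; clearing price €59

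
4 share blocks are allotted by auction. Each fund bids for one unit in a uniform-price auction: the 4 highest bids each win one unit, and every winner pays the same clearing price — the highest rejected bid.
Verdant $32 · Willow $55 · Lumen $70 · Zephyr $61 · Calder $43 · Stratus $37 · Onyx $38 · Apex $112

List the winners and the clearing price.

Apex, Lumen, Zephyr, Willow; each pays $43

Bids ranked high→low: 112 (Apex), 70 (Lumen), 61 (Zephyr), 55 (Willow), 43 (Calder), 38 (Onyx), …
Winners (4 units): Apex, Lumen, Zephyr, Willow.
First losing bid is Calder's $43, which sets the uniform price.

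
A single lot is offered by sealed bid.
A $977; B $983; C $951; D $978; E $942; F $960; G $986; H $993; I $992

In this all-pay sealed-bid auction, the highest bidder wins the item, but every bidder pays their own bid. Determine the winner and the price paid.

H pays $993

Sorting bids: 993 (H) > 992 (I) > 986 (G) > 983 (B) > 978 (D) > 977 (A) > …
H is highest and takes the item; every bidder forfeits their bid.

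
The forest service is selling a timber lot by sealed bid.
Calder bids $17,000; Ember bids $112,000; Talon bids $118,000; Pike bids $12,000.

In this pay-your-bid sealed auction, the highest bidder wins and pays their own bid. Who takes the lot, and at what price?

Bids ranked: 118,000 (Talon) > 112,000 (Ember) > 17,000 (Calder) > 12,000 (Pike)
Talon is highest → pays own bid, $118,000.

Talon pays $118,000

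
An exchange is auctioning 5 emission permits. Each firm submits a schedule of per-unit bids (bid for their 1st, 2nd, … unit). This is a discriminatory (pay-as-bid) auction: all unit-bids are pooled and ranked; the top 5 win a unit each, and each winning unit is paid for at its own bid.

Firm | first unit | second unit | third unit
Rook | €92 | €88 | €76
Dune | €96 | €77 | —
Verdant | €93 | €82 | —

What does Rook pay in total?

Merging the schedules and taking the best 5: 96 (Dune-1), 93 (Verdant-1), 92 (Rook-1), 88 (Rook-2), 82 (Verdant-2)
Next rejected bid: €77 (not a price — pay-as-bid).
Rook's winning unit-bids: 92 + 88 = €180.

Rook pays €180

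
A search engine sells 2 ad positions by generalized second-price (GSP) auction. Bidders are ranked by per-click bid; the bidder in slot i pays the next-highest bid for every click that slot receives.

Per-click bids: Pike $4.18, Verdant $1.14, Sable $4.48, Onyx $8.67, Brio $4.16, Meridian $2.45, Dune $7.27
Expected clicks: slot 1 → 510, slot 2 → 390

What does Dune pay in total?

Sorting advertisers: $8.67 (Onyx) > $7.27 (Dune) > $4.48 (Sable) > …
Dune holds slot 2 → pays next bid $4.48 × 390 clicks = $1747.20.

Dune pays $1747.20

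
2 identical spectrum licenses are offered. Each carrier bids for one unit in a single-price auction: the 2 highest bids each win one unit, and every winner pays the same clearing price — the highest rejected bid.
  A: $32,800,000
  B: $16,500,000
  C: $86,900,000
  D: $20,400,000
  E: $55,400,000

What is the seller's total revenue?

Bids ranked high→low: 86,900,000 (C), 55,400,000 (E), 32,800,000 (A), 20,400,000 (D), …
Winners (2 units): C, E.
Highest unsuccessful bid: $32,800,000 → clearing price.
Total revenue = 2 × $32,800,000 = $65,600,000.

Total revenue: $65,600,000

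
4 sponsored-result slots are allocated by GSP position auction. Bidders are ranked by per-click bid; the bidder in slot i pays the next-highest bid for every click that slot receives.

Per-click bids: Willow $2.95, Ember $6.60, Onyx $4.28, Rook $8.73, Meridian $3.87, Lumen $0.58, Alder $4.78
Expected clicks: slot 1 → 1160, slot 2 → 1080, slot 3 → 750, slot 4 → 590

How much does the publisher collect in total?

Ranked by bid: $8.73 (Rook) > $6.60 (Ember) > $4.78 (Alder) > $4.28 (Onyx) > $3.87 (Meridian) > …
Slot 1: Rook pays $6.60 × 1160 = $7656.00
Slot 2: Ember pays $4.78 × 1080 = $5162.40
Slot 3: Alder pays $4.28 × 750 = $3210.00
Slot 4: Onyx pays $3.87 × 590 = $2283.30
Total = $18311.70

Total revenue: $18311.70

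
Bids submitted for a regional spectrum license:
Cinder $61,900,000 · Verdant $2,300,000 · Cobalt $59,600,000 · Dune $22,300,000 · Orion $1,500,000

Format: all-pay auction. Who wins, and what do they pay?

Cinder pays $61,900,000

Sorting bids: 61,900,000 (Cinder) > 59,600,000 (Cobalt) > 22,300,000 (Dune) > 2,300,000 (Verdant) > 1,500,000 (Orion)
Cinder is highest and takes the item; every bidder forfeits their bid.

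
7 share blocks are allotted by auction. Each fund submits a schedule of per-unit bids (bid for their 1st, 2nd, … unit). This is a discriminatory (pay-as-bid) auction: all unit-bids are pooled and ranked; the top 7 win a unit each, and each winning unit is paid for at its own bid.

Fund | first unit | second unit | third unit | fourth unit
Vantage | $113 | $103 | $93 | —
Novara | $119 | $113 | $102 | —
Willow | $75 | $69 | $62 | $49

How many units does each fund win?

Novara 3, Vantage 3, Willow 1

Pooled unit-bids ranked (top 7): 119 (Novara-1), 113 (Vantage-1), 113 (Novara-2), 103 (Vantage-2), 102 (Novara-3), 93 (Vantage-3), 75 (Willow-1)
Next rejected bid: $69 (not a price — pay-as-bid).
Allocation: Novara 3, Vantage 3, Willow 1.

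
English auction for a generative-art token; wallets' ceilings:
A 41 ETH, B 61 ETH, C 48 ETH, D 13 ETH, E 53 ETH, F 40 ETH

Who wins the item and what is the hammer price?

Limits ranked: 61 (B) > 53 (E) > 48 (C) > 41 (A) > 40 (F) > 13 (D)
E is the last rival to drop out, at 53 ETH; B remains and wins at that price.

B wins at 53 ETH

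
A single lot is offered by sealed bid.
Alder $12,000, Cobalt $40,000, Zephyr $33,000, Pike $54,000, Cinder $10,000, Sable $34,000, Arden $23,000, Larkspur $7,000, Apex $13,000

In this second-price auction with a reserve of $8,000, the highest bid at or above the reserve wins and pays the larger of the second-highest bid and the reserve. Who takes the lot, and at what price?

Rule: the highest bid at or above the reserve wins and pays the larger of the second-highest bid and the reserve.
Bids in order: 54,000 (Pike) > 40,000 (Cobalt) > 34,000 (Sable) > 33,000 (Zephyr) > 23,000 (Arden) > 13,000 (Apex) > …
Highest eligible bid: Pike at $54,000.
max(second-highest $40,000, reserve $8,000) = $40,000; the reserve does not bind.

Pike pays $40,000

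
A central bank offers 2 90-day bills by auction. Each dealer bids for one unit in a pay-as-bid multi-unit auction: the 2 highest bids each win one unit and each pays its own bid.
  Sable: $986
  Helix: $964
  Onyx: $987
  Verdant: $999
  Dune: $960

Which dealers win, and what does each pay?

Bids ranked high→low: 999 (Verdant), 987 (Onyx), 986 (Sable), 964 (Helix), …
The 2 highest are Verdant, Onyx.
Each winner pays its own bid: Verdant $999, Onyx $987.

Verdant $999, Onyx $987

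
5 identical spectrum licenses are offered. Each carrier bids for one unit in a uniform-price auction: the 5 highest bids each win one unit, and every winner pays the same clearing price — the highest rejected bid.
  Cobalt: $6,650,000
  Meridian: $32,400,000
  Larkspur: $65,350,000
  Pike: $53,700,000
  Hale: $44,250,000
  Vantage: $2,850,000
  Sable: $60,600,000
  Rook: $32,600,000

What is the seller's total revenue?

Total revenue: $162,000,000

Ordering the bids: 65,350,000 (Larkspur), 60,600,000 (Sable), 53,700,000 (Pike), 44,250,000 (Hale), 32,600,000 (Rook), 32,400,000 (Meridian), 6,650,000 (Cobalt), …
The 5 highest are Larkspur, Sable, Pike, Hale, Rook.
Highest unsuccessful bid: $32,400,000 → clearing price.
Total revenue = 5 × $32,400,000 = $162,000,000.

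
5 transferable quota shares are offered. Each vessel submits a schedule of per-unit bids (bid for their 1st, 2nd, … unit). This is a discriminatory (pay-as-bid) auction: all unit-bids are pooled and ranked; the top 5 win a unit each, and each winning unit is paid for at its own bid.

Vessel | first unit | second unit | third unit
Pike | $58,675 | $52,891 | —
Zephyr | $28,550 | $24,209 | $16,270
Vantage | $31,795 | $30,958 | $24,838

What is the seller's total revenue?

Total revenue: $202,869

Pooled unit-bids ranked (top 5): 58,675 (Pike-1), 52,891 (Pike-2), 31,795 (Vantage-1), 30,958 (Vantage-2), 28,550 (Zephyr-1)
Next rejected bid: $24,838 (not a price — pay-as-bid).
Each winning unit pays its own bid.
Revenue = 58,675 + 52,891 + 31,795 + 30,958 + 28,550 = $202,869.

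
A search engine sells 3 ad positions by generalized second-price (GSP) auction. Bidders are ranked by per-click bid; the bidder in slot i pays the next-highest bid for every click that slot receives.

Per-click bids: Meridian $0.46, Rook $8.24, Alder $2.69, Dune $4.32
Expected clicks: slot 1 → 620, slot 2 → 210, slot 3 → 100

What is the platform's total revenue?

Per-click bids in order: $8.24 (Rook) > $4.32 (Dune) > $2.69 (Alder) > $0.46 (Meridian)
Slot 1: Rook pays $4.32 × 620 = $2678.40
Slot 2: Dune pays $2.69 × 210 = $564.90
Slot 3: Alder pays $0.46 × 100 = $46.00
Total = $3289.30

Total revenue: $3289.30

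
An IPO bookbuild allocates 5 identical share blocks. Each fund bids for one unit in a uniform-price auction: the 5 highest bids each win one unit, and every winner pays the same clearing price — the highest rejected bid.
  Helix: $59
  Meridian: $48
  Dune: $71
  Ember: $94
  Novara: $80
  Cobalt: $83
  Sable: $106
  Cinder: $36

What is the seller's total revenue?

Sorting: 106 (Sable), 94 (Ember), 83 (Cobalt), 80 (Novara), 71 (Dune), 59 (Helix), 48 (Meridian), …
The 5 highest are Sable, Ember, Cobalt, Novara, Dune.
First losing bid is Helix's $59, which sets the uniform price.
Total revenue = 5 × $59 = $295.

Total revenue: $295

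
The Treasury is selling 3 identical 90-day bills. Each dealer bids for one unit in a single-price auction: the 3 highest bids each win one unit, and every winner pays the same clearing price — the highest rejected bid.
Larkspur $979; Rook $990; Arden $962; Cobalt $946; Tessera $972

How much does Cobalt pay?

Sorting: 990 (Rook), 979 (Larkspur), 972 (Tessera), 962 (Arden), 946 (Cobalt)
Top 3: Rook, Larkspur, Tessera.
First losing bid is Arden's $962, which sets the uniform price.
Cobalt does not win → pays $0.

Cobalt pays $0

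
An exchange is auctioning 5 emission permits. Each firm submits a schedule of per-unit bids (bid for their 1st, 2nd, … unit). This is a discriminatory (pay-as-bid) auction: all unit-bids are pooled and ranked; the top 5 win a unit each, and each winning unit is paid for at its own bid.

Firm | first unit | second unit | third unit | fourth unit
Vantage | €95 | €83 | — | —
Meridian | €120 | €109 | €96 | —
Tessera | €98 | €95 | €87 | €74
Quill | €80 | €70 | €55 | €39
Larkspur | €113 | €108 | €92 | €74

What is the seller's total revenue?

Total revenue: €548

Pooled unit-bids ranked (top 5): 120 (Meridian-1), 113 (Larkspur-1), 109 (Meridian-2), 108 (Larkspur-2), 98 (Tessera-1)
Next rejected bid: €96 (not a price — pay-as-bid).
Each winning unit pays its own bid.
Revenue = 120 + 113 + 109 + 108 + 98 = €548.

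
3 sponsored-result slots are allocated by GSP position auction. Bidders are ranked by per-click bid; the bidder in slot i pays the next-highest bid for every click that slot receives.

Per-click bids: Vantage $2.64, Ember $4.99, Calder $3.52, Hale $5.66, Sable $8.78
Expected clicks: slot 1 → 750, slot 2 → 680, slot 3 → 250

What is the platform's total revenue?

Ranked by bid: $8.78 (Sable) > $5.66 (Hale) > $4.99 (Ember) > $3.52 (Calder) > …
Slot 1: Sable pays $5.66 × 750 = $4245.00
Slot 2: Hale pays $4.99 × 680 = $3393.20
Slot 3: Ember pays $3.52 × 250 = $880.00
Total = $8518.20

Total revenue: $8518.20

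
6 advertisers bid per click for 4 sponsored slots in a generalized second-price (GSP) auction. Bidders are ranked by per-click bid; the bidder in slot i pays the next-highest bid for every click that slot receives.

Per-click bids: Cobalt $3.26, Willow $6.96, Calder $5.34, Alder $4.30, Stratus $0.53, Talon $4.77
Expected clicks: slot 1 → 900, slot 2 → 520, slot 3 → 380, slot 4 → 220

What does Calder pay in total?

Calder pays $2480.40

Sorting advertisers: $6.96 (Willow) > $5.34 (Calder) > $4.77 (Talon) > $4.30 (Alder) > $3.26 (Cobalt) > …
Calder holds slot 2 → pays next bid $4.77 × 520 clicks = $2480.40.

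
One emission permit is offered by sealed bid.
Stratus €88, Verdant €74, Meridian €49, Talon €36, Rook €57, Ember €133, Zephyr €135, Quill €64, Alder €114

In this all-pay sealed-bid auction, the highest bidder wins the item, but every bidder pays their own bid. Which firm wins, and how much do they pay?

Zephyr pays €135

All-pay sealed-bid auction: the highest bidder wins the item, but every bidder pays their own bid.
Bids in order: 135 (Zephyr) > 133 (Ember) > 114 (Alder) > 88 (Stratus) > 74 (Verdant) > 64 (Quill) > …
Zephyr wins with the top bid; all bids are sunk regardless.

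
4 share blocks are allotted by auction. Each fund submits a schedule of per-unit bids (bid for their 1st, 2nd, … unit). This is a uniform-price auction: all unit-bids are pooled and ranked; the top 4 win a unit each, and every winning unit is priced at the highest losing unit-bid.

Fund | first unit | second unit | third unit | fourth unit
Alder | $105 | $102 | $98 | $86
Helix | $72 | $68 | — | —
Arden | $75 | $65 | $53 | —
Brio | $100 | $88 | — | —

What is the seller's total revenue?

Pooled unit-bids ranked (top 4): 105 (Alder-1), 102 (Alder-2), 100 (Brio-1), 98 (Alder-3)
First bid not allocated: $88.
Allocation: Alder 3, Brio 1. Every unit priced at $88.
Revenue = 4 × 88 = $352.

Total revenue: $352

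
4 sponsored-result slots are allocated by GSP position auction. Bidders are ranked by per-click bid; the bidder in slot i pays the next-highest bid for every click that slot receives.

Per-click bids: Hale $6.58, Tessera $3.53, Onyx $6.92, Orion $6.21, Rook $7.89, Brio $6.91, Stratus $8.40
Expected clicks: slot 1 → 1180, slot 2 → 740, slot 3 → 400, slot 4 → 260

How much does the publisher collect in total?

Total revenue: $18905.80

Ranked by bid: $8.40 (Stratus) > $7.89 (Rook) > $6.92 (Onyx) > $6.91 (Brio) > $6.58 (Hale) > …
Slot 1: Stratus pays $7.89 × 1180 = $9310.20
Slot 2: Rook pays $6.92 × 740 = $5120.80
Slot 3: Onyx pays $6.91 × 400 = $2764.00
Slot 4: Brio pays $6.58 × 260 = $1710.80
Total = $18905.80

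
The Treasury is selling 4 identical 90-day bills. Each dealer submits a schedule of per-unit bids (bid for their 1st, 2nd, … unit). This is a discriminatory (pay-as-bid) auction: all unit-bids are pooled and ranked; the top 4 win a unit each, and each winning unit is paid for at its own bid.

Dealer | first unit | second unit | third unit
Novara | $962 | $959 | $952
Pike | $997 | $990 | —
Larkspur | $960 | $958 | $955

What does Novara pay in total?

Novara pays $962

Merging the schedules and taking the best 4: 997 (Pike-1), 990 (Pike-2), 962 (Novara-1), 960 (Larkspur-1)
Next rejected bid: $959 (not a price — pay-as-bid).
Novara's winning unit-bids: 962 = $962.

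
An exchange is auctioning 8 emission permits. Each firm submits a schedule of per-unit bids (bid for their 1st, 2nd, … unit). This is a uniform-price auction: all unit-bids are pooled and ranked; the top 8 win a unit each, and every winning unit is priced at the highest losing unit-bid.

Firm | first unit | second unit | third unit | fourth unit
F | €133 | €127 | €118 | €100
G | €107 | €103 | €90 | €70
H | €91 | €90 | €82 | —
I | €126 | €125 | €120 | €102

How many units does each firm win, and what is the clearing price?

F 3, G 2, I 3; clearing price €102

All unit-bids, highest first — top 8: 133 (F-1), 127 (F-2), 126 (I-1), 125 (I-2), 120 (I-3), 118 (F-3), 107 (G-1), 103 (G-2)
First bid not allocated: €102.
Allocation: F 3, G 2, I 3.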